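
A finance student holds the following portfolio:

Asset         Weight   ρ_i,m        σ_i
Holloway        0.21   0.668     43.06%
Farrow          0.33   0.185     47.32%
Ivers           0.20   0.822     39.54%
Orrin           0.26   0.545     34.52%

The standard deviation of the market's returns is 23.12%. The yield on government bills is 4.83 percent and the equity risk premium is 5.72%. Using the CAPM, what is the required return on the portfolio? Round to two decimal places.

9.86%

β_Holloway = 0.668 × 43.06% / 23.12% = 1.2441
β_Farrow = 0.185 × 47.32% / 23.12% = 0.3786
β_Ivers = 0.822 × 39.54% / 23.12% = 1.4058
β_Orrin = 0.545 × 34.52% / 23.12% = 0.8137
β_P = Σ w_i β_i = 0.21×1.2441 + 0.33×0.3786 + 0.20×1.4058 + 0.26×0.8137 = 0.8789
E(R_P) = R_f + β_P × MRP = 4.83% + 0.8789 × 5.72% = 9.86%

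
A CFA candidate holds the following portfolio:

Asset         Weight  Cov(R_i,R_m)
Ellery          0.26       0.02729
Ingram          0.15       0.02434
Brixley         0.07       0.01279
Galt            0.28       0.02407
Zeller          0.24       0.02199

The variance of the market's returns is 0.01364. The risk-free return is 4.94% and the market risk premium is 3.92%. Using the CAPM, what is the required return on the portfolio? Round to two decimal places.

β_Ellery = 0.02729 / 0.01364 = 2.0007
β_Ingram = 0.02434 / 0.01364 = 1.7845
β_Brixley = 0.01279 / 0.01364 = 0.9377
β_Galt = 0.02407 / 0.01364 = 1.7647
β_Zeller = 0.02199 / 0.01364 = 1.6122
β_P = Σ w_i β_i = 0.26×2.0007 + 0.15×1.7845 + 0.07×0.9377 + 0.28×1.7647 + 0.24×1.6122 = 1.7345
E(R_P) = R_f + β_P × MRP = 4.94% + 1.7345 × 3.92% = 11.74%

11.74%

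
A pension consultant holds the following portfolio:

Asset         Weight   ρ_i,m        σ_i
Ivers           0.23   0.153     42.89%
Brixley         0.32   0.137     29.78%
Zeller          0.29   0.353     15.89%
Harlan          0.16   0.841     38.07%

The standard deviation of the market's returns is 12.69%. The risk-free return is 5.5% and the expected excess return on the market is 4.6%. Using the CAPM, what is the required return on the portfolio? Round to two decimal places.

β_Ivers = 0.153 × 42.89% / 12.69% = 0.5171
β_Brixley = 0.137 × 29.78% / 12.69% = 0.3215
β_Zeller = 0.353 × 15.89% / 12.69% = 0.4420
β_Harlan = 0.841 × 38.07% / 12.69% = 2.5230
β_P = Σ w_i β_i = 0.23×0.5171 + 0.32×0.3215 + 0.29×0.4420 + 0.16×2.5230 = 0.7537
E(R_P) = R_f + β_P × MRP = 5.5% + 0.7537 × 4.6% = 8.97%

8.97%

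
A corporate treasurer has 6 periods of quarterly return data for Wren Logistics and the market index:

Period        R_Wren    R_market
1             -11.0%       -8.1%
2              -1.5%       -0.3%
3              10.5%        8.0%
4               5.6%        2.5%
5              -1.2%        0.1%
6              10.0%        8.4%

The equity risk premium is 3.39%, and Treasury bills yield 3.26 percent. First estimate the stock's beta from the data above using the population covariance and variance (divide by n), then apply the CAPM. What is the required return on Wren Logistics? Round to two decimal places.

7.76%

Mean R_i = (-11.0 − 1.5 + 10.5 + 5.6 − 1.2 + 10.0) / 6 = 2.0667%
Mean R_m = (-8.1 − 0.3 + 8.0 + 2.5 + 0.1 + 8.4) / 6 = 1.7667%
Σ(R_i − R̄_i)(R_m − R̄_m) = 249.5233  ⇒  Cov = 249.5233 / 6 = 41.5872
Σ(R_m − R̄_m)² = 187.7933  ⇒  Var(R_m) = 187.7933 / 6 = 31.2989
β = Cov / Var(R_m) = 41.5872 / 31.2989 = 1.3287
E(R) = R_f + β × MRP = 3.26% + 1.3287 × 3.39% = 7.76%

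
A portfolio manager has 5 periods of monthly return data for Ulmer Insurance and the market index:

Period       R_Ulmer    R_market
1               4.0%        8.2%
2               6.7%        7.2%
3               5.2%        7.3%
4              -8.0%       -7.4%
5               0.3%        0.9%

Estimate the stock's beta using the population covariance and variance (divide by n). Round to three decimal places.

0.866

Mean R_i = (4.0 + 6.7 + 5.2 − 8.0 + 0.3) / 5 = 1.6400%
Mean R_m = (8.2 + 7.2 + 7.3 − 7.4 + 0.9) / 5 = 3.2400%
Σ(R_i − R̄_i)(R_m − R̄_m) = 151.9020  ⇒  Cov = 151.9020 / 5 = 30.3804
Σ(R_m − R̄_m)² = 175.4520  ⇒  Var(R_m) = 175.4520 / 5 = 35.0904
β = Cov / Var(R_m) = 30.3804 / 35.0904 = 0.8658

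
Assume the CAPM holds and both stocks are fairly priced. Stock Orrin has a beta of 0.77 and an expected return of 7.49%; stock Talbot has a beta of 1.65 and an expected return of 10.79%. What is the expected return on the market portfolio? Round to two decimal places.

Both satisfy E(R) = R_f + β·MRP, so the slope of the SML is
MRP = (10.79% − 7.49%) / (1.65 − 0.77) = 3.30% / 0.88 = 3.7500%
R_f = E(R_Orrin) − β_Orrin·MRP = 7.49% − 0.77 × 3.7500% = 4.6025%
E(R_m) = R_f + MRP = 4.6025% + 3.7500% = 8.35%

8.35%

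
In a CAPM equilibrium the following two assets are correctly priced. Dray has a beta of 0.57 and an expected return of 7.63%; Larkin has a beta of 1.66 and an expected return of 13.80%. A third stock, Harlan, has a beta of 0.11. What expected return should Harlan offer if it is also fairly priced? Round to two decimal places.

MRP (SML slope) = (13.80% − 7.63%) / (1.66 − 0.57) = 6.17% / 1.09 = 5.6606%
R_f (intercept) = 7.63% − 0.57 × 5.6606% = 4.4035%
E(R_Harlan) = R_f + β × MRP = 4.4035% + 0.11 × 5.6606% = 5.03%

5.03%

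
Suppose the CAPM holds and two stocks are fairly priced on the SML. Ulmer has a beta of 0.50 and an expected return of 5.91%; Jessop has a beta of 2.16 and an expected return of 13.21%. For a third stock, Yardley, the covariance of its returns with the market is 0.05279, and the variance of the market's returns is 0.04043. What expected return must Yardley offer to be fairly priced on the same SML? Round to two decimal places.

9.45%

MRP = (13.21% − 5.91%) / (2.16 − 0.50) = 4.3976%
R_f = 5.91% − 0.50 × 4.3976% = 3.7112%
β_Yardley = Cov / Var(R_m) = 0.05279 / 0.04043 = 1.3057
E(R_Yardley) = R_f + β × MRP = 3.7112% + 1.3057 × 4.3976% = 9.45%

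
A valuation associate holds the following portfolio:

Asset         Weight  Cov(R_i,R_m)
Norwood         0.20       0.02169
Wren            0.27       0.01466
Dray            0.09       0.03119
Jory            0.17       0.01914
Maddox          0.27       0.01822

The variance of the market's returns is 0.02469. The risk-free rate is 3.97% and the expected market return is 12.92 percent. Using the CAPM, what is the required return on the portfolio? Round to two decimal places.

β_Norwood = 0.02169 / 0.02469 = 0.8785
β_Wren = 0.01466 / 0.02469 = 0.5938
β_Dray = 0.03119 / 0.02469 = 1.2633
β_Jory = 0.01914 / 0.02469 = 0.7752
β_Maddox = 0.01822 / 0.02469 = 0.7380
β_P = Σ w_i β_i = 0.20×0.8785 + 0.27×0.5938 + 0.09×1.2633 + 0.17×0.7752 + 0.27×0.7380 = 0.7808
MRP = 12.92% − 3.97% = 8.95%
E(R_P) = R_f + β_P × MRP = 3.97% + 0.7808 × 8.95% = 10.96%

10.96%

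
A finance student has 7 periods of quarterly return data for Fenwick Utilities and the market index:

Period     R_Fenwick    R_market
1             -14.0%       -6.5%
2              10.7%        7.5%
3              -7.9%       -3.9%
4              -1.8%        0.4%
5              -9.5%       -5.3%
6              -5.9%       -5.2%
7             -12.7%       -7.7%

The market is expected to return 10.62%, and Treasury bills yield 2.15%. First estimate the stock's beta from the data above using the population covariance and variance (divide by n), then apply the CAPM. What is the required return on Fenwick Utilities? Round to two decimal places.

15.26%

Mean R_i = (-14.0 + 10.7 − 7.9 − 1.8 − 9.5 − 5.9 − 12.7) / 7 = -5.8714%
Mean R_m = (-6.5 + 7.5 − 3.9 + 0.4 − 5.3 − 5.2 − 7.7) / 7 = -2.9571%
Σ(R_i − R̄_i)(R_m − R̄_m) = 258.6214  ⇒  Cov = 258.6214 / 7 = 36.9459
Σ(R_m − R̄_m)² = 167.0771  ⇒  Var(R_m) = 167.0771 / 7 = 23.8682
β = Cov / Var(R_m) = 36.9459 / 23.8682 = 1.5479
MRP = 10.62% − 2.15% = 8.47%
E(R) = R_f + β × MRP = 2.15% + 1.5479 × 8.47% = 15.26%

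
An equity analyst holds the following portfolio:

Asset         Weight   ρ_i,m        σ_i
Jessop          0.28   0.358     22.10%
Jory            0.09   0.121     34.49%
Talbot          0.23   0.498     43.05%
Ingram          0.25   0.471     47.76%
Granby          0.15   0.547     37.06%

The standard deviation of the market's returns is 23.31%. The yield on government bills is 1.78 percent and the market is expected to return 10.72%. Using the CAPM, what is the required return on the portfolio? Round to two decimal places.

7.99%

β_Jessop = 0.358 × 22.10% / 23.31% = 0.3394
β_Jory = 0.121 × 34.49% / 23.31% = 0.1790
β_Talbot = 0.498 × 43.05% / 23.31% = 0.9197
β_Ingram = 0.471 × 47.76% / 23.31% = 0.9650
β_Granby = 0.547 × 37.06% / 23.31% = 0.8697
β_P = Σ w_i β_i = 0.28×0.3394 + 0.09×0.1790 + 0.23×0.9197 + 0.25×0.9650 + 0.15×0.8697 = 0.6944
MRP = 10.72% − 1.78% = 8.94%
E(R_P) = R_f + β_P × MRP = 1.78% + 0.6944 × 8.94% = 7.99%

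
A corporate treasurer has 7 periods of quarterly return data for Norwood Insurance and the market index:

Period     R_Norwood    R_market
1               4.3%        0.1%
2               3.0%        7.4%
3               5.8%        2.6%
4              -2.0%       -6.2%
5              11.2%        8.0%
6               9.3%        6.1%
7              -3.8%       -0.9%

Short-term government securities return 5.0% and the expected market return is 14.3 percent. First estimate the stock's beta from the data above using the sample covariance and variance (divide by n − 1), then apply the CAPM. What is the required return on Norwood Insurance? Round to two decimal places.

Mean R_i = (4.3 + 3.0 + 5.8 − 2.0 + 11.2 + 9.3 − 3.8) / 7 = 3.9714%
Mean R_m = (0.1 + 7.4 + 2.6 − 6.2 + 8.0 + 6.1 − 0.9) / 7 = 2.4429%
Σ(R_i − R̄_i)(R_m − R̄_m) = 131.9486  ⇒  Cov = 131.9486 / 6 = 21.9914
Σ(R_m − R̄_m)² = 160.2171  ⇒  Var(R_m) = 160.2171 / 6 = 26.7029
β = Cov / Var(R_m) = 21.9914 / 26.7029 = 0.8236
MRP = 14.3% − 5.0% = 9.30%
E(R) = R_f + β × MRP = 5.0% + 0.8236 × 9.3% = 12.66%

12.66%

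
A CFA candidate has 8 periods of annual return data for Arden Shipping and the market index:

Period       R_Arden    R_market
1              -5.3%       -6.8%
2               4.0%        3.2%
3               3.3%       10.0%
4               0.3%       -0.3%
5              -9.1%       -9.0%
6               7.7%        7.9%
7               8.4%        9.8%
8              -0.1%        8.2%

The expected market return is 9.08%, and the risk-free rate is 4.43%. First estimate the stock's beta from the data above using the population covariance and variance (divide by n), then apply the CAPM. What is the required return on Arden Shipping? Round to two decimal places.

7.70%

Mean R_i = (-5.3 + 4.0 + 3.3 + 0.3 − 9.1 + 7.7 + 8.4 − 0.1) / 8 = 1.1500%
Mean R_m = (-6.8 + 3.2 + 10.0 − 0.3 − 9.0 + 7.9 + 9.8 + 8.2) / 8 = 2.8750%
Σ(R_i − R̄_i)(R_m − R̄_m) = 279.5300  ⇒  Cov = 279.5300 / 8 = 34.9413
Σ(R_m − R̄_m)² = 397.1350  ⇒  Var(R_m) = 397.1350 / 8 = 49.6419
β = Cov / Var(R_m) = 34.9413 / 49.6419 = 0.7039
MRP = 9.08% − 4.43% = 4.65%
E(R) = R_f + β × MRP = 4.43% + 0.7039 × 4.65% = 7.70%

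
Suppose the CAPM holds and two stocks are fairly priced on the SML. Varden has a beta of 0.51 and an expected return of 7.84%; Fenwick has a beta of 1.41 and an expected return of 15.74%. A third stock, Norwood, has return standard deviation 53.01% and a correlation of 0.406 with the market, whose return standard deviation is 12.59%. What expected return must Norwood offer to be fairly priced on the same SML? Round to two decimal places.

18.37%

MRP = (15.74% − 7.84%) / (1.41 − 0.51) = 8.7778%
R_f = 7.84% − 0.51 × 8.7778% = 3.3633%
β_Norwood = ρ·σ_i/σ_m = 0.406 × 53.01 / 12.59 = 1.7095
E(R_Norwood) = R_f + β × MRP = 3.3633% + 1.7095 × 8.7778% = 18.37%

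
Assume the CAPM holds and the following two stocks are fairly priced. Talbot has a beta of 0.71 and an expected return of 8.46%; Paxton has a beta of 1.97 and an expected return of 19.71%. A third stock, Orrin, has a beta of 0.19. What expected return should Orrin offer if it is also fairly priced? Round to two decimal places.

MRP (SML slope) = (19.71% − 8.46%) / (1.97 − 0.71) = 11.25% / 1.26 = 8.9286%
R_f (intercept) = 8.46% − 0.71 × 8.9286% = 2.1207%
E(R_Orrin) = R_f + β × MRP = 2.1207% + 0.19 × 8.9286% = 3.82%

3.82%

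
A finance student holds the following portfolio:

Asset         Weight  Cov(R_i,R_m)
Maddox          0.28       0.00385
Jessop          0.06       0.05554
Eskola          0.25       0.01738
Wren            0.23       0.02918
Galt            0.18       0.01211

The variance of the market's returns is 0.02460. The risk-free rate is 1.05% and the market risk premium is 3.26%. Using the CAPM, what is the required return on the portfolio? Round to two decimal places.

3.39%

β_Maddox = 0.00385 / 0.02460 = 0.1565
β_Jessop = 0.05554 / 0.02460 = 2.2577
β_Eskola = 0.01738 / 0.02460 = 0.7065
β_Wren = 0.02918 / 0.02460 = 1.1862
β_Galt = 0.01211 / 0.02460 = 0.4923
β_P = Σ w_i β_i = 0.28×0.1565 + 0.06×2.2577 + 0.25×0.7065 + 0.23×1.1862 + 0.18×0.4923 = 0.7173
E(R_P) = R_f + β_P × MRP = 1.05% + 0.7173 × 3.26% = 3.39%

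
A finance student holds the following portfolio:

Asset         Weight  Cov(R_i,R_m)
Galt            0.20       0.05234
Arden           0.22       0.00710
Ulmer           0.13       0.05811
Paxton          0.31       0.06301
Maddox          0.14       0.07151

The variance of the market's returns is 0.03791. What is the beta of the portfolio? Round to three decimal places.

1.296

β_Galt = 0.05234 / 0.03791 = 1.3806
β_Arden = 0.00710 / 0.03791 = 0.1873
β_Ulmer = 0.05811 / 0.03791 = 1.5328
β_Paxton = 0.06301 / 0.03791 = 1.6621
β_Maddox = 0.07151 / 0.03791 = 1.8863
β_P = Σ w_i β_i = 0.20×1.3806 + 0.22×0.1873 + 0.13×1.5328 + 0.31×1.6621 + 0.14×1.8863 = 1.2959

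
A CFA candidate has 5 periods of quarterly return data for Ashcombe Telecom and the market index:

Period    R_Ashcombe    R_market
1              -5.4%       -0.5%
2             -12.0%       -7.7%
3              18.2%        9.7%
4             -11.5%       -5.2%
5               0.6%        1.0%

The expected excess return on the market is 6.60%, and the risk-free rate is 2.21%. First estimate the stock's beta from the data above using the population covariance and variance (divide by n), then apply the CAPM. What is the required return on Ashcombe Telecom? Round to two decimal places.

14.17%

Mean R_i = (-5.4 − 12.0 + 18.2 − 11.5 + 0.6) / 5 = -2.0200%
Mean R_m = (-0.5 − 7.7 + 9.7 − 5.2 + 1.0) / 5 = -0.5400%
Σ(R_i − R̄_i)(R_m − R̄_m) = 326.5860  ⇒  Cov = 326.5860 / 5 = 65.3172
Σ(R_m − R̄_m)² = 180.2120  ⇒  Var(R_m) = 180.2120 / 5 = 36.0424
β = Cov / Var(R_m) = 65.3172 / 36.0424 = 1.8122
E(R) = R_f + β × MRP = 2.21% + 1.8122 × 6.60% = 14.17%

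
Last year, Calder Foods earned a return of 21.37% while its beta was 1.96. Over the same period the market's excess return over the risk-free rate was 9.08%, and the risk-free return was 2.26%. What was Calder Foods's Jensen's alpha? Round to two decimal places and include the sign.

+1.31%

CAPM benchmark = R_f + β(R_m − R_f) = 2.26% + 1.96 × 9.08% = 20.0568%
α = actual − benchmark = 21.37% − 20.0568% = +1.31%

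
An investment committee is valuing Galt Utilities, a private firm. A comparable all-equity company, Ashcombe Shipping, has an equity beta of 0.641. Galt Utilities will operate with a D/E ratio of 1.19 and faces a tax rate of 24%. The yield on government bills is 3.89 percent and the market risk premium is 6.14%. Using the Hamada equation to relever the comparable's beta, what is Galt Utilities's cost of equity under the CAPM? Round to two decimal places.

11.39%

β_L = β_U × [1 + (1 − t)(D/E)] = 0.641 × [1 + (1 − 0.24) × 1.19]
    = 0.641 × [1 + 0.76 × 1.19] = 0.641 × 1.9044 = 1.2207
E(R) = R_f + β_L × MRP = 3.89% + 1.2207 × 6.14% = 11.39%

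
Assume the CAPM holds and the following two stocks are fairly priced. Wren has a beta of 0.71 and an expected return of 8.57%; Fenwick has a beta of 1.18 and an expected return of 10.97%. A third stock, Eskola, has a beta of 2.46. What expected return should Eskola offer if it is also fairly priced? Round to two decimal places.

17.51%

MRP (SML slope) = (10.97% − 8.57%) / (1.18 − 0.71) = 2.40% / 0.47 = 5.1064%
R_f (intercept) = 8.57% − 0.71 × 5.1064% = 4.9445%
E(R_Eskola) = R_f + β × MRP = 4.9445% + 2.46 × 5.1064% = 17.51%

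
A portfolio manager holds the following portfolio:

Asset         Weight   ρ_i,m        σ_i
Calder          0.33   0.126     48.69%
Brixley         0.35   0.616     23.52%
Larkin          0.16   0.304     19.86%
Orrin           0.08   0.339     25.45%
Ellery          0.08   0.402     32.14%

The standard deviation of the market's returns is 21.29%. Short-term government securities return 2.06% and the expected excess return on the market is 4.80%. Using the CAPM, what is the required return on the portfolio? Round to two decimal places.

β_Calder = 0.126 × 48.69% / 21.29% = 0.2882
β_Brixley = 0.616 × 23.52% / 21.29% = 0.6805
β_Larkin = 0.304 × 19.86% / 21.29% = 0.2836
β_Orrin = 0.339 × 25.45% / 21.29% = 0.4052
β_Ellery = 0.402 × 32.14% / 21.29% = 0.6069
β_P = Σ w_i β_i = 0.33×0.2882 + 0.35×0.6805 + 0.16×0.2836 + 0.08×0.4052 + 0.08×0.6069 = 0.4596
E(R_P) = R_f + β_P × MRP = 2.06% + 0.4596 × 4.80% = 4.27%

4.27%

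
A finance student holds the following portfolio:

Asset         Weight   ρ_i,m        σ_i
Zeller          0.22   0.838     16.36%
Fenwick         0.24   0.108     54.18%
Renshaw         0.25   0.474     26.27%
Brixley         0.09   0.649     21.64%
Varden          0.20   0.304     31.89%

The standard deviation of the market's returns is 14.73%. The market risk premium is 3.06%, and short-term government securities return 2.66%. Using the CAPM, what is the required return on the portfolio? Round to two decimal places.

4.89%

β_Zeller = 0.838 × 16.36% / 14.73% = 0.9307
β_Fenwick = 0.108 × 54.18% / 14.73% = 0.3972
β_Renshaw = 0.474 × 26.27% / 14.73% = 0.8453
β_Brixley = 0.649 × 21.64% / 14.73% = 0.9535
β_Varden = 0.304 × 31.89% / 14.73% = 0.6582
β_P = Σ w_i β_i = 0.22×0.9307 + 0.24×0.3972 + 0.25×0.8453 + 0.09×0.9535 + 0.20×0.6582 = 0.7289
E(R_P) = R_f + β_P × MRP = 2.66% + 0.7289 × 3.06% = 4.89%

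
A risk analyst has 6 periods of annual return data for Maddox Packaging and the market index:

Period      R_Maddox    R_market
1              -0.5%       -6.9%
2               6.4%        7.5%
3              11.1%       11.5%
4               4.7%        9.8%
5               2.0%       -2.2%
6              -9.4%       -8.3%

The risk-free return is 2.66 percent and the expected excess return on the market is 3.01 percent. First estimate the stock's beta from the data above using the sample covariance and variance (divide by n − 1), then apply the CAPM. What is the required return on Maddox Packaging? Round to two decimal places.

4.79%

Mean R_i = (-0.5 + 6.4 + 11.1 + 4.7 + 2.0 − 9.4) / 6 = 2.3833%
Mean R_m = (-6.9 + 7.5 + 11.5 + 9.8 − 2.2 − 8.3) / 6 = 1.9000%
Σ(R_i − R̄_i)(R_m − R̄_m) = 271.6100  ⇒  Cov = 271.6100 / 5 = 54.3220
Σ(R_m − R̄_m)² = 384.2200  ⇒  Var(R_m) = 384.2200 / 5 = 76.8440
β = Cov / Var(R_m) = 54.3220 / 76.8440 = 0.7069
E(R) = R_f + β × MRP = 2.66% + 0.7069 × 3.01% = 4.79%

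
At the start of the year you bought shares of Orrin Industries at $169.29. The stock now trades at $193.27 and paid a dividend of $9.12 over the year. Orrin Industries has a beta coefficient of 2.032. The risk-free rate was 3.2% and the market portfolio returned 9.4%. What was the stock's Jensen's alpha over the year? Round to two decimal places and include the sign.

Realised HPR = (P1 + D1 − P0) / P0 = (193.27 + 9.12 − 169.29) / 169.29 = 33.10 / 169.29 = 19.5522%
MRP = 9.4% − 3.2% = 6.20%
CAPM required = R_f + β·MRP = 3.2% + 2.032 × 6.2% = 15.7984%
α = realised − required = 19.5522% − 15.7984% = +3.75%

+3.75%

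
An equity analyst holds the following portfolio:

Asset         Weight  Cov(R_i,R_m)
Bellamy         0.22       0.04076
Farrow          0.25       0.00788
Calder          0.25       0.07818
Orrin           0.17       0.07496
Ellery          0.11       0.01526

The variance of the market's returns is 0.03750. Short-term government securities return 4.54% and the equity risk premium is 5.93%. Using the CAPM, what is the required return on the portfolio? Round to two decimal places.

β_Bellamy = 0.04076 / 0.03750 = 1.0869
β_Farrow = 0.00788 / 0.03750 = 0.2101
β_Calder = 0.07818 / 0.03750 = 2.0848
β_Orrin = 0.07496 / 0.03750 = 1.9989
β_Ellery = 0.01526 / 0.03750 = 0.4069
β_P = Σ w_i β_i = 0.22×1.0869 + 0.25×0.2101 + 0.25×2.0848 + 0.17×1.9989 + 0.11×0.4069 = 1.1974
E(R_P) = R_f + β_P × MRP = 4.54% + 1.1974 × 5.93% = 11.64%

11.64%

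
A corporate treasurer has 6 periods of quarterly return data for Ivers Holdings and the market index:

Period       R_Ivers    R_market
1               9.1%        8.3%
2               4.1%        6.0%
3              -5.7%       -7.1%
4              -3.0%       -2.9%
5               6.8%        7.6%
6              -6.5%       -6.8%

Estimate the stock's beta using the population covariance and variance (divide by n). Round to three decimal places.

Mean R_i = (9.1 + 4.1 − 5.7 − 3.0 + 6.8 − 6.5) / 6 = 0.8000%
Mean R_m = (8.3 + 6.0 − 7.1 − 2.9 + 7.6 − 6.8) / 6 = 0.8500%
Σ(R_i − R̄_i)(R_m − R̄_m) = 241.1000  ⇒  Cov = 241.1000 / 6 = 40.1833
Σ(R_m − R̄_m)² = 263.3750  ⇒  Var(R_m) = 263.3750 / 6 = 43.8958
β = Cov / Var(R_m) = 40.1833 / 43.8958 = 0.9154

0.915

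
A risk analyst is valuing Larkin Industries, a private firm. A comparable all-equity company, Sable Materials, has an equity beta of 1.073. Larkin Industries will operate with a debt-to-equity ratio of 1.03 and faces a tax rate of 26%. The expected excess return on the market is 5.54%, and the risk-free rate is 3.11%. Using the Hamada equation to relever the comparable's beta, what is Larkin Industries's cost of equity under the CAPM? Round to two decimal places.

β_L = β_U × [1 + (1 − t)(D/E)] = 1.073 × [1 + (1 − 0.26) × 1.03]
    = 1.073 × [1 + 0.74 × 1.03] = 1.073 × 1.7622 = 1.8908
E(R) = R_f + β_L × MRP = 3.11% + 1.8908 × 5.54% = 13.59%

13.59%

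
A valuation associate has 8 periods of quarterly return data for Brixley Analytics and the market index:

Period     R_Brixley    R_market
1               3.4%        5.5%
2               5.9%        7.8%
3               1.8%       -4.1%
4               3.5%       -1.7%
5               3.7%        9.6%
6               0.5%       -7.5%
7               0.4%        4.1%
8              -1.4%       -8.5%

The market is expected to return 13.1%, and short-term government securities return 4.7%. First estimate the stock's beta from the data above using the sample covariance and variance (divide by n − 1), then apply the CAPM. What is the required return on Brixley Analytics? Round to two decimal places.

6.77%

Mean R_i = (3.4 + 5.9 + 1.8 + 3.5 + 3.7 + 0.5 + 0.4 − 1.4) / 8 = 2.2250%
Mean R_m = (5.5 + 7.8 − 4.1 − 1.7 + 9.6 − 7.5 + 4.1 − 8.5) / 8 = 0.6500%
Σ(R_i − R̄_i)(R_m − R̄_m) = 85.1300  ⇒  Cov = 85.1300 / 7 = 12.1614
Σ(R_m − R̄_m)² = 344.8800  ⇒  Var(R_m) = 344.8800 / 7 = 49.2686
β = Cov / Var(R_m) = 12.1614 / 49.2686 = 0.2468
MRP = 13.1% − 4.7% = 8.40%
E(R) = R_f + β × MRP = 4.7% + 0.2468 × 8.4% = 6.77%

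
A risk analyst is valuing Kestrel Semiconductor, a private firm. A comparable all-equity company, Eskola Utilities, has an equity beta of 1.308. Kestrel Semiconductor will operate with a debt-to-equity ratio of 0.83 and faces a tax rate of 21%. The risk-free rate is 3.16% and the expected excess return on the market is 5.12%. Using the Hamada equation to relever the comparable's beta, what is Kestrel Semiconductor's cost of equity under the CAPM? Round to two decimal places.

14.25%

β_L = β_U × [1 + (1 − t)(D/E)] = 1.308 × [1 + (1 − 0.21) × 0.83]
    = 1.308 × [1 + 0.79 × 0.83] = 1.308 × 1.6557 = 2.1657
E(R) = R_f + β_L × MRP = 3.16% + 2.1657 × 5.12% = 14.25%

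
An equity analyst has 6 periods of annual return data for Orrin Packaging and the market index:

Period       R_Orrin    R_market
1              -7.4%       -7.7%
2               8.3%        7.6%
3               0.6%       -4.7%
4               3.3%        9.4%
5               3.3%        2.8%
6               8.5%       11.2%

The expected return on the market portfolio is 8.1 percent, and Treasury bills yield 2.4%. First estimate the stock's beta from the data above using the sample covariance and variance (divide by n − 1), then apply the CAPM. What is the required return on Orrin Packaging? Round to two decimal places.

Mean R_i = (-7.4 + 8.3 + 0.6 + 3.3 + 3.3 + 8.5) / 6 = 2.7667%
Mean R_m = (-7.7 + 7.6 − 4.7 + 9.4 + 2.8 + 11.2) / 6 = 3.1000%
Σ(R_i − R̄_i)(R_m − R̄_m) = 201.2400  ⇒  Cov = 201.2400 / 5 = 40.2480
Σ(R_m − R̄_m)² = 303.1200  ⇒  Var(R_m) = 303.1200 / 5 = 60.6240
β = Cov / Var(R_m) = 40.2480 / 60.6240 = 0.6639
MRP = 8.1% − 2.4% = 5.70%
E(R) = R_f + β × MRP = 2.4% + 0.6639 × 5.7% = 6.18%

6.18%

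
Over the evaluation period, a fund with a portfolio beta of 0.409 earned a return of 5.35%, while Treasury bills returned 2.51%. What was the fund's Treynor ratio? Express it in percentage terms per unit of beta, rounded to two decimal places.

6.94%

Treynor = (R_P − R_f) / β_P = (5.35% − 2.51%) / 0.4090 = 2.84% / 0.4090 = 6.94%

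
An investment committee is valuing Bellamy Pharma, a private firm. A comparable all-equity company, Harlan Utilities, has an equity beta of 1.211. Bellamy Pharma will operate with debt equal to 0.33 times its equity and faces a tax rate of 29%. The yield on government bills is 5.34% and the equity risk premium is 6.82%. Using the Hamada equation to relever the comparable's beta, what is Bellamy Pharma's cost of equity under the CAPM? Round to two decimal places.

β_L = β_U × [1 + (1 − t)(D/E)] = 1.211 × [1 + (1 − 0.29) × 0.33]
    = 1.211 × [1 + 0.71 × 0.33] = 1.211 × 1.2343 = 1.4947
E(R) = R_f + β_L × MRP = 5.34% + 1.4947 × 6.82% = 15.53%

15.53%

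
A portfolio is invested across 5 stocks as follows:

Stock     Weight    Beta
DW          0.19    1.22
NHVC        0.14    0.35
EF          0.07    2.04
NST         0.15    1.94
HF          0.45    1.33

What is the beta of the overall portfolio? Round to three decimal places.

β_P = Σ w_i β_i = 0.19×1.22 + 0.14×0.35 + 0.07×2.04 + 0.15×1.94 + 0.45×1.33 = 1.3131

1.313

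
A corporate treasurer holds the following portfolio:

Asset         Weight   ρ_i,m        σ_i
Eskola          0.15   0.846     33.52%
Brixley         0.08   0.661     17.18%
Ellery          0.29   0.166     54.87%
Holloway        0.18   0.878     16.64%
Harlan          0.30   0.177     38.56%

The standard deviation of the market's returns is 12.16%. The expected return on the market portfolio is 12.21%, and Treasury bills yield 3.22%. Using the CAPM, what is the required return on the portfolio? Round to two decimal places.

12.45%

β_Eskola = 0.846 × 33.52% / 12.16% = 2.3321
β_Brixley = 0.661 × 17.18% / 12.16% = 0.9339
β_Ellery = 0.166 × 54.87% / 12.16% = 0.7490
β_Holloway = 0.878 × 16.64% / 12.16% = 1.2015
β_Harlan = 0.177 × 38.56% / 12.16% = 0.5613
β_P = Σ w_i β_i = 0.15×2.3321 + 0.08×0.9339 + 0.29×0.7490 + 0.18×1.2015 + 0.30×0.5613 = 1.0264
MRP = 12.21% − 3.22% = 8.99%
E(R_P) = R_f + β_P × MRP = 3.22% + 1.0264 × 8.99% = 12.45%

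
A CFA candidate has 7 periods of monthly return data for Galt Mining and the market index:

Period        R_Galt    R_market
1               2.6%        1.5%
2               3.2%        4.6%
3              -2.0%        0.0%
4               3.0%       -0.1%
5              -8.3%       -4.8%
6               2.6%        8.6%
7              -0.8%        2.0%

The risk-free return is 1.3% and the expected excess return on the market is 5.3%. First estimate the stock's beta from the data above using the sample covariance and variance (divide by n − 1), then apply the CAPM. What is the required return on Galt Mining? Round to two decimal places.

5.28%

Mean R_i = (2.6 + 3.2 − 2.0 + 3.0 − 8.3 + 2.6 − 0.8) / 7 = 0.0429%
Mean R_m = (1.5 + 4.6 + 0.0 − 0.1 − 4.8 + 8.6 + 2.0) / 7 = 1.6857%
Σ(R_i − R̄_i)(R_m − R̄_m) = 78.4143  ⇒  Cov = 78.4143 / 6 = 13.0691
Σ(R_m − R̄_m)² = 104.5286  ⇒  Var(R_m) = 104.5286 / 6 = 17.4214
β = Cov / Var(R_m) = 13.0691 / 17.4214 = 0.7502
E(R) = R_f + β × MRP = 1.3% + 0.7502 × 5.3% = 5.28%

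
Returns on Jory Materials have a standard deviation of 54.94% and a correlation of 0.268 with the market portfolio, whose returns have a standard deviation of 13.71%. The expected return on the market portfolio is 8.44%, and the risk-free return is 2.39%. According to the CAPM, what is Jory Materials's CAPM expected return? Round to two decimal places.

8.89%

β = ρ × σ_i / σ_m = 0.268 × 54.94% / 13.71% = 1.0740
MRP = 8.44% − 2.39% = 6.05%
E(R) = 2.39% + 1.0740 × 6.05% = 8.89%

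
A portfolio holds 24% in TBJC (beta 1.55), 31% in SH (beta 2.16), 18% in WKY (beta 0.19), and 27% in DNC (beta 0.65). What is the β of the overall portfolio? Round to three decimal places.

1.251

β_P = Σ w_i β_i = 0.24×1.55 + 0.31×2.16 + 0.18×0.19 + 0.27×0.65 = 1.2513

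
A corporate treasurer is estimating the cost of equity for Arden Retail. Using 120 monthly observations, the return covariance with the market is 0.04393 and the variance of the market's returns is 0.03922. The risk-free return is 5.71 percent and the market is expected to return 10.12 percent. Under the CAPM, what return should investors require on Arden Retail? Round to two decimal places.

β = Cov(R_i, R_m) / Var(R_m) = 0.04393 / 0.03922 = 1.1201
MRP = 10.12% − 5.71% = 4.41%
E(R) = R_f + β × MRP = 5.71% + 1.1201 × 4.41% = 10.65%

10.65%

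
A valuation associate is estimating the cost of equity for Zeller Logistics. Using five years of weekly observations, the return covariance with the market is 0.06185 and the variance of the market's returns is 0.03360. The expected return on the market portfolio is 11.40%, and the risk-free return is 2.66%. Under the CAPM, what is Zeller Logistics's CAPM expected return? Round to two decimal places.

18.75%

β = Cov(R_i, R_m) / Var(R_m) = 0.06185 / 0.03360 = 1.8408
MRP = 11.40% − 2.66% = 8.74%
E(R) = R_f + β × MRP = 2.66% + 1.8408 × 8.74% = 18.75%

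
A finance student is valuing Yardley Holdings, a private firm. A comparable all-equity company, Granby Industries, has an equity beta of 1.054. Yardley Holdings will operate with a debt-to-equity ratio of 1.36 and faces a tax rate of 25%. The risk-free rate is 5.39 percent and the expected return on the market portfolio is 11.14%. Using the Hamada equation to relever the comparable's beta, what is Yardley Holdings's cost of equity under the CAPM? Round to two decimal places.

β_L = β_U × [1 + (1 − t)(D/E)] = 1.054 × [1 + (1 − 0.25) × 1.36]
    = 1.054 × [1 + 0.75 × 1.36] = 1.054 × 2.0200 = 2.1291
MRP = 11.14% − 5.39% = 5.75%
E(R) = R_f + β_L × MRP = 5.39% + 2.1291 × 5.75% = 17.63%

17.63%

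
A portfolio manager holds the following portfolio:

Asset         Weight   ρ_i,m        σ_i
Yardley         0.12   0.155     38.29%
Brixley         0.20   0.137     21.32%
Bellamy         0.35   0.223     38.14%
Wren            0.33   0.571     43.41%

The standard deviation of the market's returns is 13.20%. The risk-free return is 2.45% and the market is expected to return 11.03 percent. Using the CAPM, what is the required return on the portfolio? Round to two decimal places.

10.54%

β_Yardley = 0.155 × 38.29% / 13.20% = 0.4496
β_Brixley = 0.137 × 21.32% / 13.20% = 0.2213
β_Bellamy = 0.223 × 38.14% / 13.20% = 0.6443
β_Wren = 0.571 × 43.41% / 13.20% = 1.8778
β_P = Σ w_i β_i = 0.12×0.4496 + 0.20×0.2213 + 0.35×0.6443 + 0.33×1.8778 = 0.9434
MRP = 11.03% − 2.45% = 8.58%
E(R_P) = R_f + β_P × MRP = 2.45% + 0.9434 × 8.58% = 10.54%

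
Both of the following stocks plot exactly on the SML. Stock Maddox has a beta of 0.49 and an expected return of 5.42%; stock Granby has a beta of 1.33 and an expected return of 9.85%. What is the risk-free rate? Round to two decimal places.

Both satisfy E(R) = R_f + β·MRP, so the slope of the SML is
MRP = (9.85% − 5.42%) / (1.33 − 0.49) = 4.43% / 0.84 = 5.2738%
R_f = E(R_Maddox) − β_Maddox·MRP = 5.42% − 0.49 × 5.2738% = 2.8358%

2.84%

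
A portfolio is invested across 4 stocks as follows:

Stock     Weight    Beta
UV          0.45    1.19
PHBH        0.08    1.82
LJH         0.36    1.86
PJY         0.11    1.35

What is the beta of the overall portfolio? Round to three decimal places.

β_P = Σ w_i β_i = 0.45×1.19 + 0.08×1.82 + 0.36×1.86 + 0.11×1.35 = 1.4992

1.499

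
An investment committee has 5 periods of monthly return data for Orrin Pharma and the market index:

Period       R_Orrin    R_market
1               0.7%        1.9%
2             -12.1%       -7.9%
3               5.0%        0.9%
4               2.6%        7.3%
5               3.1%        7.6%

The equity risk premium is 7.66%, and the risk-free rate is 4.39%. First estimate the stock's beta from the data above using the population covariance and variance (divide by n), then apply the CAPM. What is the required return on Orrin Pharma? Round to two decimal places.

11.41%

Mean R_i = (0.7 − 12.1 + 5.0 + 2.6 + 3.1) / 5 = -0.1400%
Mean R_m = (1.9 − 7.9 + 0.9 + 7.3 + 7.6) / 5 = 1.9600%
Σ(R_i − R̄_i)(R_m − R̄_m) = 145.3320  ⇒  Cov = 145.3320 / 5 = 29.0664
Σ(R_m − R̄_m)² = 158.6720  ⇒  Var(R_m) = 158.6720 / 5 = 31.7344
β = Cov / Var(R_m) = 29.0664 / 31.7344 = 0.9159
E(R) = R_f + β × MRP = 4.39% + 0.9159 × 7.66% = 11.41%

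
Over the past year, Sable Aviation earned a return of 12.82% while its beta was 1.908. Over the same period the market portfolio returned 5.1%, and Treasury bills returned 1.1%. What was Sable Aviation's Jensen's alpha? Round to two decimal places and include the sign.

+4.09%

Market excess return = 5.1% − 1.1% = 4.00%
CAPM benchmark = R_f + β(R_m − R_f) = 1.1% + 1.908 × 4.0% = 8.7320%
α = actual − benchmark = 12.82% − 8.7320% = +4.09%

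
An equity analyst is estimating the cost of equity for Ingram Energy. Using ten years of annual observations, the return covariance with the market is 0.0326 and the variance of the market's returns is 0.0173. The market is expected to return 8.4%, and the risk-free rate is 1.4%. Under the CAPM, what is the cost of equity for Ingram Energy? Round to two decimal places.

14.59%

β = Cov(R_i, R_m) / Var(R_m) = 0.0326 / 0.0173 = 1.8844
MRP = 8.4% − 1.4% = 7.00%
E(R) = R_f + β × MRP = 1.4% + 1.8844 × 7.0% = 14.59%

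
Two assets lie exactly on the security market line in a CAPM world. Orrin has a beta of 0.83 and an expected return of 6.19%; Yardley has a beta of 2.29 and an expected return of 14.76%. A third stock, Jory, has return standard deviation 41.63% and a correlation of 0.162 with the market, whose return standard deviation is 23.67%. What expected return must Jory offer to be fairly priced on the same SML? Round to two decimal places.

2.99%

MRP = (14.76% − 6.19%) / (2.29 − 0.83) = 5.8699%
R_f = 6.19% − 0.83 × 5.8699% = 1.3180%
β_Jory = ρ·σ_i/σ_m = 0.162 × 41.63 / 23.67 = 0.2849
E(R_Jory) = R_f + β × MRP = 1.3180% + 0.2849 × 5.8699% = 2.99%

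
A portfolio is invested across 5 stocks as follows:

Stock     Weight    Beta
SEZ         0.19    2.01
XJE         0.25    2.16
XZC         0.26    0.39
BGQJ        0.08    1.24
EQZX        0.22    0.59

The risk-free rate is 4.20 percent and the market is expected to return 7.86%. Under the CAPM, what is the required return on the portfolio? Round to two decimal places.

β_P = Σ w_i β_i = 0.19×2.01 + 0.25×2.16 + 0.26×0.39 + 0.08×1.24 + 0.22×0.59 = 1.2523
MRP = 7.86% − 4.20% = 3.66%
E(R_P) = R_f + β_P × MRP = 4.20% + 1.2523 × 3.66% = 8.78%

8.78%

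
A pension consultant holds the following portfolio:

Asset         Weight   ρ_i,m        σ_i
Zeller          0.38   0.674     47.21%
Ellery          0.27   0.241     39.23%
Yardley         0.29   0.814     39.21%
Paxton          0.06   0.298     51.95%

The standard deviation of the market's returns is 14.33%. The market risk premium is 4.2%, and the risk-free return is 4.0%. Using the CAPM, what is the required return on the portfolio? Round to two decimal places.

β_Zeller = 0.674 × 47.21% / 14.33% = 2.2205
β_Ellery = 0.241 × 39.23% / 14.33% = 0.6598
β_Yardley = 0.814 × 39.21% / 14.33% = 2.2273
β_Paxton = 0.298 × 51.95% / 14.33% = 1.0803
β_P = Σ w_i β_i = 0.38×2.2205 + 0.27×0.6598 + 0.29×2.2273 + 0.06×1.0803 = 1.7327
E(R_P) = R_f + β_P × MRP = 4.0% + 1.7327 × 4.2% = 11.28%

11.28%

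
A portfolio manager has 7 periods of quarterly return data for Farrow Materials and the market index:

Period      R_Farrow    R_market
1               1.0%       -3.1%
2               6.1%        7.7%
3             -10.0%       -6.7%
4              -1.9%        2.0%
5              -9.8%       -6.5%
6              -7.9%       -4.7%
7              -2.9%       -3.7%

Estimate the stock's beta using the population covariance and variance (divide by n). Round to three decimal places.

1.003

Mean R_i = (1.0 + 6.1 − 10.0 − 1.9 − 9.8 − 7.9 − 2.9) / 7 = -3.6286%
Mean R_m = (-3.1 + 7.7 − 6.7 + 2.0 − 6.5 − 4.7 − 3.7) / 7 = -2.1429%
Σ(R_i − R̄_i)(R_m − R̄_m) = 164.2014  ⇒  Cov = 164.2014 / 7 = 23.4573
Σ(R_m − R̄_m)² = 163.6771  ⇒  Var(R_m) = 163.6771 / 7 = 23.3824
β = Cov / Var(R_m) = 23.4573 / 23.3824 = 1.0032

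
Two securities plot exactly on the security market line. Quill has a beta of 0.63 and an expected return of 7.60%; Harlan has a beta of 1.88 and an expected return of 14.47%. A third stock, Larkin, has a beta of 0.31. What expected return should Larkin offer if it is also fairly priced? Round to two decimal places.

5.84%

MRP (SML slope) = (14.47% − 7.60%) / (1.88 − 0.63) = 6.87% / 1.25 = 5.4960%
R_f (intercept) = 7.60% − 0.63 × 5.4960% = 4.1375%
E(R_Larkin) = R_f + β × MRP = 4.1375% + 0.31 × 5.4960% = 5.84%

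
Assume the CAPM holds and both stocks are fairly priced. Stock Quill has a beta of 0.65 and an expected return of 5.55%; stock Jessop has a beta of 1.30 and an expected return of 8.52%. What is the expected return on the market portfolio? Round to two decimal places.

7.15%

Both satisfy E(R) = R_f + β·MRP, so the slope of the SML is
MRP = (8.52% − 5.55%) / (1.30 − 0.65) = 2.97% / 0.65 = 4.5692%
R_f = E(R_Quill) − β_Quill·MRP = 5.55% − 0.65 × 4.5692% = 2.5800%
E(R_m) = R_f + MRP = 2.5800% + 4.5692% = 7.15%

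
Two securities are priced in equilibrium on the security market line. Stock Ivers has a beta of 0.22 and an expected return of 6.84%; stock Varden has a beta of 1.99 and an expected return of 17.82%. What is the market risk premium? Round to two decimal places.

6.20%

Both satisfy E(R) = R_f + β·MRP, so the slope of the SML is
MRP = (17.82% − 6.84%) / (1.99 − 0.22) = 10.98% / 1.77 = 6.2034%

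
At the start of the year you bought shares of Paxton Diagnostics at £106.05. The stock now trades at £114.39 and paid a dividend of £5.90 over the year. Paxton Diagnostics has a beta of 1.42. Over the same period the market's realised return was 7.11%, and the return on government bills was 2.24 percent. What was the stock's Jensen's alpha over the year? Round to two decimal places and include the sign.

Realised HPR = (P1 + D1 − P0) / P0 = (114.39 + 5.90 − 106.05) / 106.05 = 14.24 / 106.05 = 13.4276%
MRP = 7.11% − 2.24% = 4.87%
CAPM required = R_f + β·MRP = 2.24% + 1.42 × 4.87% = 9.1554%
α = realised − required = 13.4276% − 9.1554% = +4.27%

+4.27%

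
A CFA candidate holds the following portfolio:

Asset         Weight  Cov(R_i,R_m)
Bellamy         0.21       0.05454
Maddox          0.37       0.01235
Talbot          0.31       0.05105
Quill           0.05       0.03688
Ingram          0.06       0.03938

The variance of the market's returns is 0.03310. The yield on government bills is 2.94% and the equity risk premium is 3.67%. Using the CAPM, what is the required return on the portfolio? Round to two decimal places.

β_Bellamy = 0.05454 / 0.03310 = 1.6477
β_Maddox = 0.01235 / 0.03310 = 0.3731
β_Talbot = 0.05105 / 0.03310 = 1.5423
β_Quill = 0.03688 / 0.03310 = 1.1142
β_Ingram = 0.03938 / 0.03310 = 1.1897
β_P = Σ w_i β_i = 0.21×1.6477 + 0.37×0.3731 + 0.31×1.5423 + 0.05×1.1142 + 0.06×1.1897 = 1.0893
E(R_P) = R_f + β_P × MRP = 2.94% + 1.0893 × 3.67% = 6.94%

6.94%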